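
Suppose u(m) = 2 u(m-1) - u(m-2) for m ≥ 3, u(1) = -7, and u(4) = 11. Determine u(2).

-1

Let u(2) = v.
u(3) = 7 + 2v
u(4) = 14 + 3v
So 14 + 3v = 11, giving v = -1.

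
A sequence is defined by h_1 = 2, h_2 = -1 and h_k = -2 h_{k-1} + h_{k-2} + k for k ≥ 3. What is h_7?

187

h_3 = -2(-1) + 2 + 3 = 7
h_4 = -2(7) + (-1) + 4 = -11
h_5 = -2(-11) + 7 + 5 = 34
h_6 = -2(34) + (-11) + 6 = -73
h_7 = -2(-73) + 34 + 7 = 187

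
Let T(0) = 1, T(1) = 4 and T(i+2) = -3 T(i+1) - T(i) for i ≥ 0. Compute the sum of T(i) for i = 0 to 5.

T(2) = -3*4 - 1 = -13
T(3) = -3*(-13) - 4 = 35
T(4) = -3*35 - (-13) = -92
T(5) = -3*(-92) - 35 = 241
Sum = 1 + 4 + (-13) + 35 + (-92) + 241 = 176

176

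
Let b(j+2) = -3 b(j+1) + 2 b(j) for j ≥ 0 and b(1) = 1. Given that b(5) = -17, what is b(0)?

Let b(0) = w.
b(2) = -3 + 2w
b(3) = 11 - 6w
b(4) = -39 + 22w
b(5) = 139 - 78w
So 139 - 78w = -17, giving w = 2.

2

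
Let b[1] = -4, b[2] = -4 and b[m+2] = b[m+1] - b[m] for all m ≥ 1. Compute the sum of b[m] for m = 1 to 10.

-4

b[3] = (-4) - (-4) = 0
b[4] = 0 - (-4) = 4
b[5] = 4 - 0 = 4
b[6] = 4 - 4 = 0
b[7] = 0 - 4 = -4
b[8] = (-4) - 0 = -4
b[9] = (-4) - (-4) = 0
b[10] = 0 - (-4) = 4
Sum = (-4) + (-4) + 0 + 4 + 4 + 0 + (-4) + (-4) + 0 + 4 = -4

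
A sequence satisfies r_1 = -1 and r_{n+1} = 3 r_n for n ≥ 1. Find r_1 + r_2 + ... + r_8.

r_2 = 3·(-1) = -3
r_3 = 3·(-3) = -9
r_4 = 3·(-9) = -27
r_5 = 3·(-27) = -81
r_6 = 3·(-81) = -243
r_7 = 3·(-243) = -729
r_8 = 3·(-729) = -2187
Sum = (-1) + (-3) + (-9) + (-27) + (-81) + (-243) + (-729) + (-2187) = -3280

-3280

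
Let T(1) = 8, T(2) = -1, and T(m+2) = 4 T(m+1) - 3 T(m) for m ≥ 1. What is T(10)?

T(3) = 4(-1) - 3(8) = -28
T(4) = 4(-28) - 3(-1) = -109
T(5) = 4(-109) - 3(-28) = -352
T(6) = 4(-352) - 3(-109) = -1081
T(7) = 4(-1081) - 3(-352) = -3268
T(8) = 4(-3268) - 3(-1081) = -9829
T(9) = 4(-9829) - 3(-3268) = -29512
T(10) = 4(-29512) - 3(-9829) = -88561

-88561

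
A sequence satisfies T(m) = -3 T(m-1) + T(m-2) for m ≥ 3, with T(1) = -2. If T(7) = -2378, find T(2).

6

Let T(2) = z.
T(3) = -2 - 3z
T(4) = 6 + 10z
T(5) = -20 - 33z
T(6) = 66 + 109z
T(7) = -218 - 360z
So -218 - 360z = -2378, giving z = 6.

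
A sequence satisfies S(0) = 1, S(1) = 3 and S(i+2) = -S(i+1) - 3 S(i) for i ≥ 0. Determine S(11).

852

S(2) = -3 - 3(1) = -6
S(3) = -(-6) - 3(3) = -3
S(4) = -(-3) - 3(-6) = 21
S(5) = -21 - 3(-3) = -12
S(6) = -(-12) - 3(21) = -51
S(7) = -(-51) - 3(-12) = 87
S(8) = -87 - 3(-51) = 66
S(9) = -66 - 3(87) = -327
S(10) = -(-327) - 3(66) = 129
S(11) = -129 - 3(-327) = 852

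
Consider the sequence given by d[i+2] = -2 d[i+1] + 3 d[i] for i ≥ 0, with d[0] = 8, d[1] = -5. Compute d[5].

d[2] = -2*(-5) + 3*8 = 34
d[3] = -2*34 + 3*(-5) = -83
d[4] = -2*(-83) + 3*34 = 268
d[5] = -2*268 + 3*(-83) = -785

-785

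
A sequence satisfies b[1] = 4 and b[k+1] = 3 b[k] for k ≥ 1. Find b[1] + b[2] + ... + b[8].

b[2] = 3*4 = 12
b[3] = 3*12 = 36
b[4] = 3*36 = 108
b[5] = 3*108 = 324
b[6] = 3*324 = 972
b[7] = 3*972 = 2916
b[8] = 3*2916 = 8748
Sum = 4 + 12 + 36 + 108 + 324 + 972 + 2916 + 8748 = 13120

13120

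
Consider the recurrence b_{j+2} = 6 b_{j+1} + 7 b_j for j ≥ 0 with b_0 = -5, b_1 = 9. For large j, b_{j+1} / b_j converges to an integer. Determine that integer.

7

The characteristic equation is r^2 - 6r - 7 = 0, which factors as (r - 7)(r + 1) = 0.
So the roots are 7 and -1. Since |7| > |-1| and the coefficient of 7^j is non-zero, the ratio tends to 7.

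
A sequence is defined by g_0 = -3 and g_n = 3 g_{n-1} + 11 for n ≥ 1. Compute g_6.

1817

g_1 = 3*(-3) + 11 = 2
g_2 = 3*2 + 11 = 17
g_3 = 3*17 + 11 = 62
g_4 = 3*62 + 11 = 197
g_5 = 3*197 + 11 = 602
g_6 = 3*602 + 11 = 1817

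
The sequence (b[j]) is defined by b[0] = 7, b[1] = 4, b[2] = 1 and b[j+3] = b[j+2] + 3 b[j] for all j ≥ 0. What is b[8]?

316

b[3] = 1 + 3*7 = 22
b[4] = 22 + 3*4 = 34
b[5] = 34 + 3*1 = 37
b[6] = 37 + 3*22 = 103
b[7] = 103 + 3*34 = 205
b[8] = 205 + 3*37 = 316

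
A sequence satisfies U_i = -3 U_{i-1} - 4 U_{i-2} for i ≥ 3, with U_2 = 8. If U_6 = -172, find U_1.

-7

Let U_1 = x.
U_3 = -24 - 4x
U_4 = 40 + 12x
U_5 = -24 - 20x
U_6 = -88 + 12x
So -88 + 12x = -172, giving x = -7.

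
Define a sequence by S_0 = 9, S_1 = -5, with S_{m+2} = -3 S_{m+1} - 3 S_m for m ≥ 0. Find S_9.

-1377

S_2 = -3*(-5) - 3*9 = -12
S_3 = -3*(-12) - 3*(-5) = 51
S_4 = -3*51 - 3*(-12) = -117
S_5 = -3*(-117) - 3*51 = 198
S_6 = -3*198 - 3*(-117) = -243
S_7 = -3*(-243) - 3*198 = 135
S_8 = -3*135 - 3*(-243) = 324
S_9 = -3*324 - 3*135 = -1377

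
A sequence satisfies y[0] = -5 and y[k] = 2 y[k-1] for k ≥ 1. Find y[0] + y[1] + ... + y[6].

y[1] = 2(-5) = -10
y[2] = 2(-10) = -20
y[3] = 2(-20) = -40
y[4] = 2(-40) = -80
y[5] = 2(-80) = -160
y[6] = 2(-160) = -320
Sum = (-5) + (-10) + (-20) + (-40) + (-80) + (-160) + (-320) = -635

-635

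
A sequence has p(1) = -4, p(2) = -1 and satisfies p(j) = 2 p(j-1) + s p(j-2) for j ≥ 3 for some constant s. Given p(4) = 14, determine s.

p(3) = -2 - 4s
p(4) = -4 - 9s
So -4 - 9s = 14, giving s = -2.

-2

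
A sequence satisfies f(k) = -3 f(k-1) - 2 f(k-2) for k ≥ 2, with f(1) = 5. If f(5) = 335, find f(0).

6

Let f(0) = y.
f(2) = -15 - 2y
f(3) = 35 + 6y
f(4) = -75 - 14y
f(5) = 155 + 30y
So 155 + 30y = 335, giving y = 6.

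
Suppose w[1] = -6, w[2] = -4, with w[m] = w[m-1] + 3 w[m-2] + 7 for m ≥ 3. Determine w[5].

-58

w[3] = (-4) + 3·(-6) + 7 = -15
w[4] = (-15) + 3·(-4) + 7 = -20
w[5] = (-20) + 3·(-15) + 7 = -58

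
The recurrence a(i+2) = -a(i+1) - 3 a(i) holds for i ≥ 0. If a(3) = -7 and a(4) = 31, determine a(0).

1

Rearranging, a(i-2) = (a(i) + a(i-1)) / -3.
a(2) = (31 + (-7)) / -3 = 24/-3 = -8
a(1) = (-7 + (-8)) / -3 = -15/-3 = 5
a(0) = (-8 + 5) / -3 = -3/-3 = 1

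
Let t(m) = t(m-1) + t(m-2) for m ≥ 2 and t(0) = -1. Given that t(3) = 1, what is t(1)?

1

Let t(1) = y.
t(2) = -1 + y
t(3) = -1 + 2y
So -1 + 2y = 1, giving y = 1.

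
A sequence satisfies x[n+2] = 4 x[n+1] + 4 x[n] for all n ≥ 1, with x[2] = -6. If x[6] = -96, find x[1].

Let x[1] = y.
x[3] = -24 + 4y
x[4] = -120 + 16y
x[5] = -576 + 80y
x[6] = -2784 + 384y
So -2784 + 384y = -96, giving y = 7.

7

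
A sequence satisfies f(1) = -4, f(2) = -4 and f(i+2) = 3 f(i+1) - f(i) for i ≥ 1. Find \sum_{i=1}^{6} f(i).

-224

f(3) = 3·(-4) - (-4) = -8
f(4) = 3·(-8) - (-4) = -20
f(5) = 3·(-20) - (-8) = -52
f(6) = 3·(-52) - (-20) = -136
Sum = (-4) + (-4) + (-8) + (-20) + (-52) + (-136) = -224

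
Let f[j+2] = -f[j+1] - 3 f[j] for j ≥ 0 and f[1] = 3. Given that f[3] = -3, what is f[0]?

Let f[0] = v.
f[2] = -3 - 3v
f[3] = -6 + 3v
So -6 + 3v = -3, giving v = 1.

1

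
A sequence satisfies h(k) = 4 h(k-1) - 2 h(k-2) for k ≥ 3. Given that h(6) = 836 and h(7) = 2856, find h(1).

-7

Rearranging, h(k-2) = (h(k) - 4 h(k-1)) / -2.
h(5) = (2856 - 4*836) / -2 = -488/-2 = 244
h(4) = (836 - 4*244) / -2 = -140/-2 = 70
h(3) = (244 - 4*70) / -2 = -36/-2 = 18
h(2) = (70 - 4*18) / -2 = -2/-2 = 1
h(1) = (18 - 4*1) / -2 = 14/-2 = -7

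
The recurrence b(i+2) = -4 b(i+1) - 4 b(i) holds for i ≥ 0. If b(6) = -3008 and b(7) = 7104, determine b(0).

Rearranging, b(i-2) = (b(i) + 4 b(i-1)) / -4.
b(5) = (7104 + 4(-3008)) / -4 = -4928/-4 = 1232
b(4) = (-3008 + 4(1232)) / -4 = 1920/-4 = -480
b(3) = (1232 + 4(-480)) / -4 = -688/-4 = 172
b(2) = (-480 + 4(172)) / -4 = 208/-4 = -52
b(1) = (172 + 4(-52)) / -4 = -36/-4 = 9
b(0) = (-52 + 4(9)) / -4 = -16/-4 = 4

4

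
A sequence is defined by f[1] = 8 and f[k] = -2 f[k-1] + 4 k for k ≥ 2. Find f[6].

-176

f[2] = -2·8 + 8 = -8
f[3] = -2·(-8) + 12 = 28
f[4] = -2·28 + 16 = -40
f[5] = -2·(-40) + 20 = 100
f[6] = -2·100 + 24 = -176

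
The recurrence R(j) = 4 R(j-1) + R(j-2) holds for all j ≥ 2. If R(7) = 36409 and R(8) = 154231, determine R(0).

Rearranging, R(j-2) = R(j) - 4 R(j-1).
R(6) = 154231 - 4*36409 = 8595
R(5) = 36409 - 4*8595 = 2029
R(4) = 8595 - 4*2029 = 479
R(3) = 2029 - 4*479 = 113
R(2) = 479 - 4*113 = 27
R(1) = 113 - 4*27 = 5
R(0) = 27 - 4*5 = 7

7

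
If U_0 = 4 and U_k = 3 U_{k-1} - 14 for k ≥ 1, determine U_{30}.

-617673396283940

The fixed point is -14/(1 - 3) = 7, so U_k - 7 = 3(U_{k-1} - 7).
Hence U_k = -3·3^k + 7.
U_{30} = -3·3^{30} + 7 = -3·205891132094649 + 7 = -617673396283940.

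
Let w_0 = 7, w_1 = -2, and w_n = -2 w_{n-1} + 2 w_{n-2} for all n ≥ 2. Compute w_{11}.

w_2 = -2*(-2) + 2*7 = 18
w_3 = -2*18 + 2*(-2) = -40
w_4 = -2*(-40) + 2*18 = 116
w_5 = -2*116 + 2*(-40) = -312
w_6 = -2*(-312) + 2*116 = 856
w_7 = -2*856 + 2*(-312) = -2336
w_8 = -2*(-2336) + 2*856 = 6384
w_9 = -2*6384 + 2*(-2336) = -17440
w_{10} = -2*(-17440) + 2*6384 = 47648
w_{11} = -2*47648 + 2*(-17440) = -130176

-130176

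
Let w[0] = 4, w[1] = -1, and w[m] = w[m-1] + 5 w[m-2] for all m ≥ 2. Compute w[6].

724

w[2] = (-1) + 5·4 = 19
w[3] = 19 + 5·(-1) = 14
w[4] = 14 + 5·19 = 109
w[5] = 109 + 5·14 = 179
w[6] = 179 + 5·109 = 724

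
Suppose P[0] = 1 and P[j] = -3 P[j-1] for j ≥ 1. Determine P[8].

P[1] = -3*1 = -3
P[2] = -3*(-3) = 9
P[3] = -3*9 = -27
P[4] = -3*(-27) = 81
P[5] = -3*81 = -243
P[6] = -3*(-243) = 729
P[7] = -3*729 = -2187
P[8] = -3*(-2187) = 6561

6561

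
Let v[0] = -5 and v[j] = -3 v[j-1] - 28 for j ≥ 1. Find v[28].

45753584909915

The fixed point is -28/(1 + 3) = -7, so v[j] + 7 = -3(v[j-1] + 7).
Hence v[j] = 2·(-3)^j - 7.
v[28] = 2·(-3)^{28} - 7 = 2·22876792454961 - 7 = 45753584909915.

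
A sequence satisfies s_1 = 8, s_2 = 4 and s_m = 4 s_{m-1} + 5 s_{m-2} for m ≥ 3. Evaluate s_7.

31256

s_3 = 4(4) + 5(8) = 56
s_4 = 4(56) + 5(4) = 244
s_5 = 4(244) + 5(56) = 1256
s_6 = 4(1256) + 5(244) = 6244
s_7 = 4(6244) + 5(1256) = 31256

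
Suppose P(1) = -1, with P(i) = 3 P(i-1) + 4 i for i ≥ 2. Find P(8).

P(2) = 3*(-1) + 8 = 5
P(3) = 3*5 + 12 = 27
P(4) = 3*27 + 16 = 97
P(5) = 3*97 + 20 = 311
P(6) = 3*311 + 24 = 957
P(7) = 3*957 + 28 = 2899
P(8) = 3*2899 + 32 = 8729

8729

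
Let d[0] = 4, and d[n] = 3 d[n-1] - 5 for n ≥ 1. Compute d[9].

d[1] = 3·4 - 5 = 7
d[2] = 3·7 - 5 = 16
d[3] = 3·16 - 5 = 43
d[4] = 3·43 - 5 = 124
d[5] = 3·124 - 5 = 367
d[6] = 3·367 - 5 = 1096
d[7] = 3·1096 - 5 = 3283
d[8] = 3·3283 - 5 = 9844
d[9] = 3·9844 - 5 = 29527

29527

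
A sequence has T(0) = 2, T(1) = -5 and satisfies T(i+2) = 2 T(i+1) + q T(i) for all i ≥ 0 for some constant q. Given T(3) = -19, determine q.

-1

T(2) = -10 + 2q
T(3) = -20 - q
So -20 - q = -19, giving q = -1.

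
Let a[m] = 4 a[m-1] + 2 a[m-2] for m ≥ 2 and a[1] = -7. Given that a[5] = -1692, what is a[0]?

Let a[0] = v.
a[2] = -28 + 2v
a[3] = -126 + 8v
a[4] = -560 + 36v
a[5] = -2492 + 160v
So -2492 + 160v = -1692, giving v = 5.

5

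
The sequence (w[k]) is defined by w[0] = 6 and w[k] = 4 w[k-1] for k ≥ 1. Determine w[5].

6144

w[1] = 4(6) = 24
w[2] = 4(24) = 96
w[3] = 4(96) = 384
w[4] = 4(384) = 1536
w[5] = 4(1536) = 6144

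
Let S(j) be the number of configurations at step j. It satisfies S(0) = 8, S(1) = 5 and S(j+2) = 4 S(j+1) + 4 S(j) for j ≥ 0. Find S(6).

26048

S(2) = 4(5) + 4(8) = 52
S(3) = 4(52) + 4(5) = 228
S(4) = 4(228) + 4(52) = 1120
S(5) = 4(1120) + 4(228) = 5392
S(6) = 4(5392) + 4(1120) = 26048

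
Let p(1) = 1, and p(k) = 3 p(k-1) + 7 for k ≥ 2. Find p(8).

p(2) = 3*1 + 7 = 10
p(3) = 3*10 + 7 = 37
p(4) = 3*37 + 7 = 118
p(5) = 3*118 + 7 = 361
p(6) = 3*361 + 7 = 1090
p(7) = 3*1090 + 7 = 3277
p(8) = 3*3277 + 7 = 9838

9838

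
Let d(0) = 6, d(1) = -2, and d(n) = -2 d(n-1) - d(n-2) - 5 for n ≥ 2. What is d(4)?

-20

d(2) = -2·(-2) - 6 - 5 = -7
d(3) = -2·(-7) - (-2) - 5 = 11
d(4) = -2·11 - (-7) - 5 = -20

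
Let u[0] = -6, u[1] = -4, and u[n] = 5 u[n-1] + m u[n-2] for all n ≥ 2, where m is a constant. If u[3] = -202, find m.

3

u[2] = -20 - 6m
u[3] = -100 - 34m
So -100 - 34m = -202, giving m = 3.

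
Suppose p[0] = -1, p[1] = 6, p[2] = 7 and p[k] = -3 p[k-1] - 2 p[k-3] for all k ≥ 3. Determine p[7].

-1545

p[3] = -3*7 - 2*(-1) = -19
p[4] = -3*(-19) - 2*6 = 45
p[5] = -3*45 - 2*7 = -149
p[6] = -3*(-149) - 2*(-19) = 485
p[7] = -3*485 - 2*45 = -1545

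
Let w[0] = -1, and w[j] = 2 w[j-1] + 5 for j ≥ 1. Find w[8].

w[1] = 2(-1) + 5 = 3
w[2] = 2(3) + 5 = 11
w[3] = 2(11) + 5 = 27
w[4] = 2(27) + 5 = 59
w[5] = 2(59) + 5 = 123
w[6] = 2(123) + 5 = 251
w[7] = 2(251) + 5 = 507
w[8] = 2(507) + 5 = 1019

1019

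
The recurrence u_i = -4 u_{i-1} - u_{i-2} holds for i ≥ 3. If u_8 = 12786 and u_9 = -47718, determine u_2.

6

Rearranging, u_{i-2} = -(u_i + 4 u_{i-1}).
u_7 = -(-47718 + 4*12786) = -3426
u_6 = -(12786 + 4*(-3426)) = 918
u_5 = -(-3426 + 4*918) = -246
u_4 = -(918 + 4*(-246)) = 66
u_3 = -(-246 + 4*66) = -18
u_2 = -(66 + 4*(-18)) = 6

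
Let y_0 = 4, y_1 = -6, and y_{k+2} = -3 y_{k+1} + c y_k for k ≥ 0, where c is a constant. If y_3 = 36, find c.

-5

y_2 = 18 + 4c
y_3 = -54 - 18c
So -54 - 18c = 36, giving c = -5.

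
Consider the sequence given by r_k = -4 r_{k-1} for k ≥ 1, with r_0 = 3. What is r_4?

r_1 = -4·3 = -12
r_2 = -4·(-12) = 48
r_3 = -4·48 = -192
r_4 = -4·(-192) = 768

768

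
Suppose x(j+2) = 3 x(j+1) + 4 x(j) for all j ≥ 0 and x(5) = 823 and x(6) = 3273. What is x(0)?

Rearranging, x(j-2) = (x(j) - 3 x(j-1)) / 4.
x(4) = (3273 - 3*823) / 4 = 804/4 = 201
x(3) = (823 - 3*201) / 4 = 220/4 = 55
x(2) = (201 - 3*55) / 4 = 36/4 = 9
x(1) = (55 - 3*9) / 4 = 28/4 = 7
x(0) = (9 - 3*7) / 4 = -12/4 = -3

-3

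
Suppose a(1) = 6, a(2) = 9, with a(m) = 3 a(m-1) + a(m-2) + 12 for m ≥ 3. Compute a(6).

1743

a(3) = 3·9 + 6 + 12 = 45
a(4) = 3·45 + 9 + 12 = 156
a(5) = 3·156 + 45 + 12 = 525
a(6) = 3·525 + 156 + 12 = 1743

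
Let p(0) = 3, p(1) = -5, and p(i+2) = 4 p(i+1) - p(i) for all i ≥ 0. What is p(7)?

-16895

p(2) = 4·(-5) - 3 = -23
p(3) = 4·(-23) - (-5) = -87
p(4) = 4·(-87) - (-23) = -325
p(5) = 4·(-325) - (-87) = -1213
p(6) = 4·(-1213) - (-325) = -4527
p(7) = 4·(-4527) - (-1213) = -16895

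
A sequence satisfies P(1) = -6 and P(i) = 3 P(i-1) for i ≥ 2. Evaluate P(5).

-486

P(2) = 3(-6) = -18
P(3) = 3(-18) = -54
P(4) = 3(-54) = -162
P(5) = 3(-162) = -486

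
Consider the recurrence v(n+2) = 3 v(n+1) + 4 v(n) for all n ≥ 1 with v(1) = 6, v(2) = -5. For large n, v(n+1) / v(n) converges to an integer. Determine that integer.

4

The characteristic equation is r^2 - 3r - 4 = 0, which factors as (r - 4)(r + 1) = 0.
So the roots are 4 and -1. Since |4| > |-1| and the coefficient of 4^n is non-zero, the ratio tends to 4.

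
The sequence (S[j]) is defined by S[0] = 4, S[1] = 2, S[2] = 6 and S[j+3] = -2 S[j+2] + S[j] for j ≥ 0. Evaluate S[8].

142

S[3] = -2(6) + 4 = -8
S[4] = -2(-8) + 2 = 18
S[5] = -2(18) + 6 = -30
S[6] = -2(-30) + (-8) = 52
S[7] = -2(52) + 18 = -86
S[8] = -2(-86) + (-30) = 142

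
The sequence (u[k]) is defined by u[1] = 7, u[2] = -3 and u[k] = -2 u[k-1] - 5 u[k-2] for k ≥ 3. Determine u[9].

-4361

u[3] = -2(-3) - 5(7) = -29
u[4] = -2(-29) - 5(-3) = 73
u[5] = -2(73) - 5(-29) = -1
u[6] = -2(-1) - 5(73) = -363
u[7] = -2(-363) - 5(-1) = 731
u[8] = -2(731) - 5(-363) = 353
u[9] = -2(353) - 5(731) = -4361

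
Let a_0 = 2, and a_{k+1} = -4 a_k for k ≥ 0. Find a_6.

8192

a_1 = -4·2 = -8
a_2 = -4·(-8) = 32
a_3 = -4·32 = -128
a_4 = -4·(-128) = 512
a_5 = -4·512 = -2048
a_6 = -4·(-2048) = 8192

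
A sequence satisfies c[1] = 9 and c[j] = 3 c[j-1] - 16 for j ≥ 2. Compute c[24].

94143178835

The fixed point is -16/(1 - 3) = 8, so c[j] - 8 = 3(c[j-1] - 8).
Hence c[j] = 1·3^{j-1} + 8.
c[24] = 1·3^{23} + 8 = 1·94143178827 + 8 = 94143178835.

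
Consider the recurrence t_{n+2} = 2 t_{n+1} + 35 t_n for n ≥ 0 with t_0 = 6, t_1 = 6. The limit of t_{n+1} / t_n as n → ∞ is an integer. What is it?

The characteristic equation is r^2 - 2r - 35 = 0, which factors as (r - 7)(r + 5) = 0.
So the roots are 7 and -5. Since |7| > |-5| and the coefficient of 7^n is non-zero, the ratio tends to 7.

7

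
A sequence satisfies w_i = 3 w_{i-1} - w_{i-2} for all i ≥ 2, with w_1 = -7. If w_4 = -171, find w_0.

3

Let w_0 = y.
w_2 = -21 - y
w_3 = -56 - 3y
w_4 = -147 - 8y
So -147 - 8y = -171, giving y = 3.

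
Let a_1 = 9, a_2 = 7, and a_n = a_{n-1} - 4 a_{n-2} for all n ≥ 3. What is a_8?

-1097

a_3 = 7 - 4(9) = -29
a_4 = (-29) - 4(7) = -57
a_5 = (-57) - 4(-29) = 59
a_6 = 59 - 4(-57) = 287
a_7 = 287 - 4(59) = 51
a_8 = 51 - 4(287) = -1097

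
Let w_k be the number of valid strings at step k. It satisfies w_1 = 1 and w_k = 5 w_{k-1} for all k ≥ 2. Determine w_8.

w_2 = 5(1) = 5
w_3 = 5(5) = 25
w_4 = 5(25) = 125
w_5 = 5(125) = 625
w_6 = 5(625) = 3125
w_7 = 5(3125) = 15625
w_8 = 5(15625) = 78125

78125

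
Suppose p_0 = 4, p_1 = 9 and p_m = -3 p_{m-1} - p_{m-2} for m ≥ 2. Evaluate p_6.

p_2 = -3·9 - 4 = -31
p_3 = -3·(-31) - 9 = 84
p_4 = -3·84 - (-31) = -221
p_5 = -3·(-221) - 84 = 579
p_6 = -3·579 - (-221) = -1516

-1516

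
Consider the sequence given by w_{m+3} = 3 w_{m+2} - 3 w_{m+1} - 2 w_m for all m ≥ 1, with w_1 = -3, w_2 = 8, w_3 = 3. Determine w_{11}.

w_4 = 3(3) - 3(8) - 2(-3) = -9
w_5 = 3(-9) - 3(3) - 2(8) = -52
w_6 = 3(-52) - 3(-9) - 2(3) = -135
w_7 = 3(-135) - 3(-52) - 2(-9) = -231
w_8 = 3(-231) - 3(-135) - 2(-52) = -184
w_9 = 3(-184) - 3(-231) - 2(-135) = 411
w_{10} = 3(411) - 3(-184) - 2(-231) = 2247
w_{11} = 3(2247) - 3(411) - 2(-184) = 5876

5876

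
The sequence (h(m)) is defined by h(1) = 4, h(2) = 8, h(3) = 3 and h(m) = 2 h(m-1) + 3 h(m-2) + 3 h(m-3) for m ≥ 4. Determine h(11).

h(4) = 2·3 + 3·8 + 3·4 = 42
h(5) = 2·42 + 3·3 + 3·8 = 117
h(6) = 2·117 + 3·42 + 3·3 = 369
h(7) = 2·369 + 3·117 + 3·42 = 1215
h(8) = 2·1215 + 3·369 + 3·117 = 3888
h(9) = 2·3888 + 3·1215 + 3·369 = 12528
h(10) = 2·12528 + 3·3888 + 3·1215 = 40365
h(11) = 2·40365 + 3·12528 + 3·3888 = 129978

129978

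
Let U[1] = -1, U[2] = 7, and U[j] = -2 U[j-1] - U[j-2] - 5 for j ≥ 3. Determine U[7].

U[3] = -2*7 - (-1) - 5 = -18
U[4] = -2*(-18) - 7 - 5 = 24
U[5] = -2*24 - (-18) - 5 = -35
U[6] = -2*(-35) - 24 - 5 = 41
U[7] = -2*41 - (-35) - 5 = -52

-52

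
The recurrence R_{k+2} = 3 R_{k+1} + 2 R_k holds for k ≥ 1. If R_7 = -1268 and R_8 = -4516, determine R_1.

-1

Rearranging, R_{k-2} = (R_k - 3 R_{k-1}) / 2.
R_6 = (-4516 - 3*(-1268)) / 2 = -712/2 = -356
R_5 = (-1268 - 3*(-356)) / 2 = -200/2 = -100
R_4 = (-356 - 3*(-100)) / 2 = -56/2 = -28
R_3 = (-100 - 3*(-28)) / 2 = -16/2 = -8
R_2 = (-28 - 3*(-8)) / 2 = -4/2 = -2
R_1 = (-8 - 3*(-2)) / 2 = -2/2 = -1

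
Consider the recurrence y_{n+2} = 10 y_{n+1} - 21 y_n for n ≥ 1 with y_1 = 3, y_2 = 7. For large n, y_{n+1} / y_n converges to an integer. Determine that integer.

7

The characteristic equation is r^2 - 10r + 21 = 0, which factors as (r - 7)(r - 3) = 0.
So the roots are 7 and 3. Since |7| > |3| and the coefficient of 7^n is non-zero, the ratio tends to 7.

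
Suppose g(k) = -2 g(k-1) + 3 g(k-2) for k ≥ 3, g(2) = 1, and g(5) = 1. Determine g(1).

1

Let g(1) = y.
g(3) = -2 + 3y
g(4) = 7 - 6y
g(5) = -20 + 21y
So -20 + 21y = 1, giving y = 1.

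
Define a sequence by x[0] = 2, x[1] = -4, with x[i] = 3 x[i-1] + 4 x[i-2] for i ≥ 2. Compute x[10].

-419428

x[2] = 3(-4) + 4(2) = -4
x[3] = 3(-4) + 4(-4) = -28
x[4] = 3(-28) + 4(-4) = -100
x[5] = 3(-100) + 4(-28) = -412
x[6] = 3(-412) + 4(-100) = -1636
x[7] = 3(-1636) + 4(-412) = -6556
x[8] = 3(-6556) + 4(-1636) = -26212
x[9] = 3(-26212) + 4(-6556) = -104860
x[10] = 3(-104860) + 4(-26212) = -419428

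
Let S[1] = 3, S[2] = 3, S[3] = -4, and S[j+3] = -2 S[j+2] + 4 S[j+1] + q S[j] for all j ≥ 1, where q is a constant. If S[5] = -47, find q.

-3

S[4] = 20 + 3q
S[5] = -56 - 3q
So -56 - 3q = -47, giving q = -3.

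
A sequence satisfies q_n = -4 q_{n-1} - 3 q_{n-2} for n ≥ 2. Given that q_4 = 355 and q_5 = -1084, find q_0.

Rearranging, q_{n-2} = (q_n + 4 q_{n-1}) / -3.
q_3 = (-1084 + 4·355) / -3 = 336/-3 = -112
q_2 = (355 + 4·(-112)) / -3 = -93/-3 = 31
q_1 = (-112 + 4·31) / -3 = 12/-3 = -4
q_0 = (31 + 4·(-4)) / -3 = 15/-3 = -5

-5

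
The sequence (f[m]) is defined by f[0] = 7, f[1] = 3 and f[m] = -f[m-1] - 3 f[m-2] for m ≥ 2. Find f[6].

-69

f[2] = -3 - 3·7 = -24
f[3] = -(-24) - 3·3 = 15
f[4] = -15 - 3·(-24) = 57
f[5] = -57 - 3·15 = -102
f[6] = -(-102) - 3·57 = -69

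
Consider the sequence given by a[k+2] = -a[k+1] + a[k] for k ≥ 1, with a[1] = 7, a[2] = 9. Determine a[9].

a[3] = -9 + 7 = -2
a[4] = -(-2) + 9 = 11
a[5] = -11 + (-2) = -13
a[6] = -(-13) + 11 = 24
a[7] = -24 + (-13) = -37
a[8] = -(-37) + 24 = 61
a[9] = -61 + (-37) = -98

-98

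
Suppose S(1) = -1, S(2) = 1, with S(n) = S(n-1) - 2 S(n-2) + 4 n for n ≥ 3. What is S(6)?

S(3) = 1 - 2*(-1) + 12 = 15
S(4) = 15 - 2*1 + 16 = 29
S(5) = 29 - 2*15 + 20 = 19
S(6) = 19 - 2*29 + 24 = -15

-15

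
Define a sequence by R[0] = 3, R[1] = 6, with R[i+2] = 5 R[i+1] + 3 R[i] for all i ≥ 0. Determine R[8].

1114383

R[2] = 5·6 + 3·3 = 39
R[3] = 5·39 + 3·6 = 213
R[4] = 5·213 + 3·39 = 1182
R[5] = 5·1182 + 3·213 = 6549
R[6] = 5·6549 + 3·1182 = 36291
R[7] = 5·36291 + 3·6549 = 201102
R[8] = 5·201102 + 3·36291 = 1114383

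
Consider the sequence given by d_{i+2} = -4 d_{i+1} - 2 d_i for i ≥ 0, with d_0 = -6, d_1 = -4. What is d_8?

d_2 = -4*(-4) - 2*(-6) = 28
d_3 = -4*28 - 2*(-4) = -104
d_4 = -4*(-104) - 2*28 = 360
d_5 = -4*360 - 2*(-104) = -1232
d_6 = -4*(-1232) - 2*360 = 4208
d_7 = -4*4208 - 2*(-1232) = -14368
d_8 = -4*(-14368) - 2*4208 = 49056

49056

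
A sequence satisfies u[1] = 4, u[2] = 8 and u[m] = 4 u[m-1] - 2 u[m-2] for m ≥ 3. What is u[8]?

u[3] = 4*8 - 2*4 = 24
u[4] = 4*24 - 2*8 = 80
u[5] = 4*80 - 2*24 = 272
u[6] = 4*272 - 2*80 = 928
u[7] = 4*928 - 2*272 = 3168
u[8] = 4*3168 - 2*928 = 10816

10816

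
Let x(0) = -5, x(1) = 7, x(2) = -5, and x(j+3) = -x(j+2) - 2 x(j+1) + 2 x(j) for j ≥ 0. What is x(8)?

x(3) = -(-5) - 2·7 + 2·(-5) = -19
x(4) = -(-19) - 2·(-5) + 2·7 = 43
x(5) = -43 - 2·(-19) + 2·(-5) = -15
x(6) = -(-15) - 2·43 + 2·(-19) = -109
x(7) = -(-109) - 2·(-15) + 2·43 = 225
x(8) = -225 - 2·(-109) + 2·(-15) = -37

-37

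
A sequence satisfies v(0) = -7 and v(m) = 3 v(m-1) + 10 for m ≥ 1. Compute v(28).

-45753584909927

The fixed point is 10/(1 - 3) = -5, so v(m) + 5 = 3(v(m-1) + 5).
Hence v(m) = -2·3^m - 5.
v(28) = -2·3^{28} - 5 = -2·22876792454961 - 5 = -45753584909927.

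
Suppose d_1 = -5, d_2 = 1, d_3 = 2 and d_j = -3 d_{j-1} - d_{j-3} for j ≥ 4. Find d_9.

d_4 = -3(2) - (-5) = -1
d_5 = -3(-1) - 1 = 2
d_6 = -3(2) - 2 = -8
d_7 = -3(-8) - (-1) = 25
d_8 = -3(25) - 2 = -77
d_9 = -3(-77) - (-8) = 239

239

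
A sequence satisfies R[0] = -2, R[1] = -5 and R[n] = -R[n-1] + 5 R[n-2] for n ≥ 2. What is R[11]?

-26195

R[2] = -(-5) + 5·(-2) = -5
R[3] = -(-5) + 5·(-5) = -20
R[4] = -(-20) + 5·(-5) = -5
R[5] = -(-5) + 5·(-20) = -95
R[6] = -(-95) + 5·(-5) = 70
R[7] = -70 + 5·(-95) = -545
R[8] = -(-545) + 5·70 = 895
R[9] = -895 + 5·(-545) = -3620
R[10] = -(-3620) + 5·895 = 8095
R[11] = -8095 + 5·(-3620) = -26195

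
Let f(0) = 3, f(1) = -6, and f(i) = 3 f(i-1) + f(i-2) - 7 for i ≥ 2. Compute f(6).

f(2) = 3·(-6) + 3 - 7 = -22
f(3) = 3·(-22) + (-6) - 7 = -79
f(4) = 3·(-79) + (-22) - 7 = -266
f(5) = 3·(-266) + (-79) - 7 = -884
f(6) = 3·(-884) + (-266) - 7 = -2925

-2925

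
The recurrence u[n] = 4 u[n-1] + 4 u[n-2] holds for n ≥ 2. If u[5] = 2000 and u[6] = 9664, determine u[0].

Rearranging, u[n-2] = (u[n] - 4 u[n-1]) / 4.
u[4] = (9664 - 4(2000)) / 4 = 1664/4 = 416
u[3] = (2000 - 4(416)) / 4 = 336/4 = 84
u[2] = (416 - 4(84)) / 4 = 80/4 = 20
u[1] = (84 - 4(20)) / 4 = 4/4 = 1
u[0] = (20 - 4(1)) / 4 = 16/4 = 4

4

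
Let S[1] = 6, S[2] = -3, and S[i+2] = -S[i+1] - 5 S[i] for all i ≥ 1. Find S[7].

S[3] = -(-3) - 5(6) = -27
S[4] = -(-27) - 5(-3) = 42
S[5] = -42 - 5(-27) = 93
S[6] = -93 - 5(42) = -303
S[7] = -(-303) - 5(93) = -162

-162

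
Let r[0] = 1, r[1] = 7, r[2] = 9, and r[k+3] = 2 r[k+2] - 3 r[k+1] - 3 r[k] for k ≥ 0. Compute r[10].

r[3] = 2·9 - 3·7 - 3·1 = -6
r[4] = 2·(-6) - 3·9 - 3·7 = -60
r[5] = 2·(-60) - 3·(-6) - 3·9 = -129
r[6] = 2·(-129) - 3·(-60) - 3·(-6) = -60
r[7] = 2·(-60) - 3·(-129) - 3·(-60) = 447
r[8] = 2·447 - 3·(-60) - 3·(-129) = 1461
r[9] = 2·1461 - 3·447 - 3·(-60) = 1761
r[10] = 2·1761 - 3·1461 - 3·447 = -2202

-2202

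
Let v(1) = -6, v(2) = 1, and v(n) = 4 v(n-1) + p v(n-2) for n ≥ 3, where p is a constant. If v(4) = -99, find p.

5

v(3) = 4 - 6p
v(4) = 16 - 23p
So 16 - 23p = -99, giving p = 5.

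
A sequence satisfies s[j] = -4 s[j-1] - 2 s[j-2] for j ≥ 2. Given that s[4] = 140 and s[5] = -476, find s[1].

Rearranging, s[j-2] = (s[j] + 4 s[j-1]) / -2.
s[3] = (-476 + 4·140) / -2 = 84/-2 = -42
s[2] = (140 + 4·(-42)) / -2 = -28/-2 = 14
s[1] = (-42 + 4·14) / -2 = 14/-2 = -7

-7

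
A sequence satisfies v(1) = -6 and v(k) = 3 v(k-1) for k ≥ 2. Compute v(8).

-13122

v(2) = 3·(-6) = -18
v(3) = 3·(-18) = -54
v(4) = 3·(-54) = -162
v(5) = 3·(-162) = -486
v(6) = 3·(-486) = -1458
v(7) = 3·(-1458) = -4374
v(8) = 3·(-4374) = -13122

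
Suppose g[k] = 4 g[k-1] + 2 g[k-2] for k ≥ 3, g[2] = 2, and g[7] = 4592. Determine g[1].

Let g[1] = x.
g[3] = 8 + 2x
g[4] = 36 + 8x
g[5] = 160 + 36x
g[6] = 712 + 160x
g[7] = 3168 + 712x
So 3168 + 712x = 4592, giving x = 2.

2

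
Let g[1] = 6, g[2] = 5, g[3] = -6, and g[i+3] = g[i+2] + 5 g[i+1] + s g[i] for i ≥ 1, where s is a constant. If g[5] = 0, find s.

g[4] = 19 + 6s
g[5] = -11 + 11s
So -11 + 11s = 0, giving s = 1.

1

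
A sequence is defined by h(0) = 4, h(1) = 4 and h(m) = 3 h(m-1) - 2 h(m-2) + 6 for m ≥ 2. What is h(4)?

h(2) = 3·4 - 2·4 + 6 = 10
h(3) = 3·10 - 2·4 + 6 = 28
h(4) = 3·28 - 2·10 + 6 = 70

70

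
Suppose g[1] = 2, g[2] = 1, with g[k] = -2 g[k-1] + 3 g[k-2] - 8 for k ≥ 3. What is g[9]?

-1654

g[3] = -2·1 + 3·2 - 8 = -4
g[4] = -2·(-4) + 3·1 - 8 = 3
g[5] = -2·3 + 3·(-4) - 8 = -26
g[6] = -2·(-26) + 3·3 - 8 = 53
g[7] = -2·53 + 3·(-26) - 8 = -192
g[8] = -2·(-192) + 3·53 - 8 = 535
g[9] = -2·535 + 3·(-192) - 8 = -1654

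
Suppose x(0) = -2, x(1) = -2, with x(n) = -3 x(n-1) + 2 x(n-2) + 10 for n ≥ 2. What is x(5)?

x(2) = -3·(-2) + 2·(-2) + 10 = 12
x(3) = -3·12 + 2·(-2) + 10 = -30
x(4) = -3·(-30) + 2·12 + 10 = 124
x(5) = -3·124 + 2·(-30) + 10 = -422

-422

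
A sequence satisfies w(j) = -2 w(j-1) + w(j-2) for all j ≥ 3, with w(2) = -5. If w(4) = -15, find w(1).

-5

Let w(1) = y.
w(3) = 10 + y
w(4) = -25 - 2y
So -25 - 2y = -15, giving y = -5.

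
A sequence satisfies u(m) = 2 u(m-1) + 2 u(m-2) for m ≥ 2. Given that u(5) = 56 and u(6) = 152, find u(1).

Rearranging, u(m-2) = (u(m) - 2 u(m-1)) / 2.
u(4) = (152 - 2(56)) / 2 = 40/2 = 20
u(3) = (56 - 2(20)) / 2 = 16/2 = 8
u(2) = (20 - 2(8)) / 2 = 4/2 = 2
u(1) = (8 - 2(2)) / 2 = 4/2 = 2

2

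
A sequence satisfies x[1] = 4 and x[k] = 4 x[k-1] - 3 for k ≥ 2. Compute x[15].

805306369

The fixed point is -3/(1 - 4) = 1, so x[k] - 1 = 4(x[k-1] - 1).
Hence x[k] = 3·4^{k-1} + 1.
x[15] = 3·4^{14} + 1 = 3·268435456 + 1 = 805306369.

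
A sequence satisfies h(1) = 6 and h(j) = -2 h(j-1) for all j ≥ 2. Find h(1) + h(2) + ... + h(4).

-30

h(2) = -2·6 = -12
h(3) = -2·(-12) = 24
h(4) = -2·24 = -48
Sum = 6 + (-12) + 24 + (-48) = -30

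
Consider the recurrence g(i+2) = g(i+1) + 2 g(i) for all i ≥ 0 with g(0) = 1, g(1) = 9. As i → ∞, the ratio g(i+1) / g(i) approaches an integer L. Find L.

The characteristic equation is r^2 - r - 2 = 0, which factors as (r - 2)(r + 1) = 0.
So the roots are 2 and -1. Since |2| > |-1| and the coefficient of 2^i is non-zero, the ratio tends to 2.

2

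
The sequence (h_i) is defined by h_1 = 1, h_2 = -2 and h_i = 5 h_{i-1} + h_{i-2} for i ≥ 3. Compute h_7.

-6579

h_3 = 5(-2) + 1 = -9
h_4 = 5(-9) + (-2) = -47
h_5 = 5(-47) + (-9) = -244
h_6 = 5(-244) + (-47) = -1267
h_7 = 5(-1267) + (-244) = -6579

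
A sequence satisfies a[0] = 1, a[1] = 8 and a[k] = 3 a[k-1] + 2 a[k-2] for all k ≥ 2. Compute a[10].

a[2] = 3(8) + 2(1) = 26
a[3] = 3(26) + 2(8) = 94
a[4] = 3(94) + 2(26) = 334
a[5] = 3(334) + 2(94) = 1190
a[6] = 3(1190) + 2(334) = 4238
a[7] = 3(4238) + 2(1190) = 15094
a[8] = 3(15094) + 2(4238) = 53758
a[9] = 3(53758) + 2(15094) = 191462
a[10] = 3(191462) + 2(53758) = 681902

681902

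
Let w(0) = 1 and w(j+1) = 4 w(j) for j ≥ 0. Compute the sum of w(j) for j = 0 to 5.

1365

w(1) = 4·1 = 4
w(2) = 4·4 = 16
w(3) = 4·16 = 64
w(4) = 4·64 = 256
w(5) = 4·256 = 1024
Sum = 1 + 4 + 16 + 64 + 256 + 1024 = 1365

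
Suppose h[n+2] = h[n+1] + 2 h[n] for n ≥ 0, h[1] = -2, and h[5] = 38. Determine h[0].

6

Let h[0] = z.
h[2] = -2 + 2z
h[3] = -6 + 2z
h[4] = -10 + 6z
h[5] = -22 + 10z
So -22 + 10z = 38, giving z = 6.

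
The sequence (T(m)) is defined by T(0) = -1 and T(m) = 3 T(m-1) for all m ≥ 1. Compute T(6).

T(1) = 3(-1) = -3
T(2) = 3(-3) = -9
T(3) = 3(-9) = -27
T(4) = 3(-27) = -81
T(5) = 3(-81) = -243
T(6) = 3(-243) = -729

-729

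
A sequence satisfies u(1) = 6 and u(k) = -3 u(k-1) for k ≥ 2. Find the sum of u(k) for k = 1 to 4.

u(2) = -3*6 = -18
u(3) = -3*(-18) = 54
u(4) = -3*54 = -162
Sum = 6 + (-18) + 54 + (-162) = -120

-120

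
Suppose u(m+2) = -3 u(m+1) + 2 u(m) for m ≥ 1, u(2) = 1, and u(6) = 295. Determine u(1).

-2

Let u(1) = v.
u(3) = -3 + 2v
u(4) = 11 - 6v
u(5) = -39 + 22v
u(6) = 139 - 78v
So 139 - 78v = 295, giving v = -2.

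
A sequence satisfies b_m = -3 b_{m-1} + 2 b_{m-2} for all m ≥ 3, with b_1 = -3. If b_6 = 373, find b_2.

1

Let b_2 = y.
b_3 = -6 - 3y
b_4 = 18 + 11y
b_5 = -66 - 39y
b_6 = 234 + 139y
So 234 + 139y = 373, giving y = 1.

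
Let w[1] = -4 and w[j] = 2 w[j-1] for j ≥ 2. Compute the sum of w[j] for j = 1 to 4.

w[2] = 2(-4) = -8
w[3] = 2(-8) = -16
w[4] = 2(-16) = -32
Sum = (-4) + (-8) + (-16) + (-32) = -60

-60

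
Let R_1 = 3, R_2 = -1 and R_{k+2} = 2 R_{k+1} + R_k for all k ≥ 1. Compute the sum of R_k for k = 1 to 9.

R_3 = 2(-1) + 3 = 1
R_4 = 2(1) + (-1) = 1
R_5 = 2(1) + 1 = 3
R_6 = 2(3) + 1 = 7
R_7 = 2(7) + 3 = 17
R_8 = 2(17) + 7 = 41
R_9 = 2(41) + 17 = 99
Sum = 3 + (-1) + 1 + 1 + 3 + 7 + 17 + 41 + 99 = 171

171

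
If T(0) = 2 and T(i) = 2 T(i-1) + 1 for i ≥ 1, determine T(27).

The fixed point is 1/(1 - 2) = -1, so T(i) + 1 = 2(T(i-1) + 1).
Hence T(i) = 3·2^i - 1.
T(27) = 3·2^{27} - 1 = 3·134217728 - 1 = 402653183.

402653183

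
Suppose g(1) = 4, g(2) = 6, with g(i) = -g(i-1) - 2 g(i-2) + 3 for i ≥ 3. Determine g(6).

-24

g(3) = -6 - 2(4) + 3 = -11
g(4) = -(-11) - 2(6) + 3 = 2
g(5) = -2 - 2(-11) + 3 = 23
g(6) = -23 - 2(2) + 3 = -24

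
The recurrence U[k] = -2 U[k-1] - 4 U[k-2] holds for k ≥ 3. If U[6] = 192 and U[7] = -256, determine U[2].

-4

Rearranging, U[k-2] = (U[k] + 2 U[k-1]) / -4.
U[5] = (-256 + 2·192) / -4 = 128/-4 = -32
U[4] = (192 + 2·(-32)) / -4 = 128/-4 = -32
U[3] = (-32 + 2·(-32)) / -4 = -96/-4 = 24
U[2] = (-32 + 2·24) / -4 = 16/-4 = -4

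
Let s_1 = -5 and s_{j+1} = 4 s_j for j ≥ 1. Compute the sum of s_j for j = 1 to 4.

-425

s_2 = 4*(-5) = -20
s_3 = 4*(-20) = -80
s_4 = 4*(-80) = -320
Sum = (-5) + (-20) + (-80) + (-320) = -425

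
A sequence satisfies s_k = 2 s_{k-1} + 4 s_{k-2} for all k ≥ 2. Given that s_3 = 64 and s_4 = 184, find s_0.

Rearranging, s_{k-2} = (s_k - 2 s_{k-1}) / 4.
s_2 = (184 - 2*64) / 4 = 56/4 = 14
s_1 = (64 - 2*14) / 4 = 36/4 = 9
s_0 = (14 - 2*9) / 4 = -4/4 = -1

-1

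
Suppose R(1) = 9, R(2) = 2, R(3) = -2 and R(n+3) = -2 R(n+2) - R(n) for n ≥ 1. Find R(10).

R(4) = -2*(-2) - 9 = -5
R(5) = -2*(-5) - 2 = 8
R(6) = -2*8 - (-2) = -14
R(7) = -2*(-14) - (-5) = 33
R(8) = -2*33 - 8 = -74
R(9) = -2*(-74) - (-14) = 162
R(10) = -2*162 - 33 = -357

-357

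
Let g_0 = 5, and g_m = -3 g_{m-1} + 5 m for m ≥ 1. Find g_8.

26665

g_1 = -3*5 + 5 = -10
g_2 = -3*(-10) + 10 = 40
g_3 = -3*40 + 15 = -105
g_4 = -3*(-105) + 20 = 335
g_5 = -3*335 + 25 = -980
g_6 = -3*(-980) + 30 = 2970
g_7 = -3*2970 + 35 = -8875
g_8 = -3*(-8875) + 40 = 26665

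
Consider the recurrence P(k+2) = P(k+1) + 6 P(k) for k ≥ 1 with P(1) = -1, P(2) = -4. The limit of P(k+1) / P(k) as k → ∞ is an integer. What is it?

3

The characteristic equation is r^2 - r - 6 = 0, which factors as (r - 3)(r + 2) = 0.
So the roots are 3 and -2. Since |3| > |-2| and the coefficient of 3^k is non-zero, the ratio tends to 3.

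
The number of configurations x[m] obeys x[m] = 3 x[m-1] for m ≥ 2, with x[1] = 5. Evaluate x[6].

x[2] = 3·5 = 15
x[3] = 3·15 = 45
x[4] = 3·45 = 135
x[5] = 3·135 = 405
x[6] = 3·405 = 1215

1215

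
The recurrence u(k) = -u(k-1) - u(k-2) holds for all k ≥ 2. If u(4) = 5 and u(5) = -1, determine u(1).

5

Rearranging, u(k-2) = -(u(k) + u(k-1)).
u(3) = -(-1 + 5) = -4
u(2) = -(5 + (-4)) = -1
u(1) = -(-4 + (-1)) = 5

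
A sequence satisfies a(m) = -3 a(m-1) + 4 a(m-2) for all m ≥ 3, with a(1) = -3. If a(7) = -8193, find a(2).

Let a(2) = x.
a(3) = -12 - 3x
a(4) = 36 + 13x
a(5) = -156 - 51x
a(6) = 612 + 205x
a(7) = -2460 - 819x
So -2460 - 819x = -8193, giving x = 7.

7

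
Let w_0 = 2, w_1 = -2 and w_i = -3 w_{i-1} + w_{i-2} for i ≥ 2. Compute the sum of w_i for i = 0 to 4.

68

w_2 = -3(-2) + 2 = 8
w_3 = -3(8) + (-2) = -26
w_4 = -3(-26) + 8 = 86
Sum = 2 + (-2) + 8 + (-26) + 86 = 68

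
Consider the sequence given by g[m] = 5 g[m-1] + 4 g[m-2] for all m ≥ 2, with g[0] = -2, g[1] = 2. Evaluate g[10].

3384002

g[2] = 5·2 + 4·(-2) = 2
g[3] = 5·2 + 4·2 = 18
g[4] = 5·18 + 4·2 = 98
g[5] = 5·98 + 4·18 = 562
g[6] = 5·562 + 4·98 = 3202
g[7] = 5·3202 + 4·562 = 18258
g[8] = 5·18258 + 4·3202 = 104098
g[9] = 5·104098 + 4·18258 = 593522
g[10] = 5·593522 + 4·104098 = 3384002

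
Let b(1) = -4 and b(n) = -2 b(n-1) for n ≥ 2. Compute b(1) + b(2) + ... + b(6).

b(2) = -2·(-4) = 8
b(3) = -2·8 = -16
b(4) = -2·(-16) = 32
b(5) = -2·32 = -64
b(6) = -2·(-64) = 128
Sum = (-4) + 8 + (-16) + 32 + (-64) + 128 = 84

84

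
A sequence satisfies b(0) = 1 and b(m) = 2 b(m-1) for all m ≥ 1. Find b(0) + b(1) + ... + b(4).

31

b(1) = 2·1 = 2
b(2) = 2·2 = 4
b(3) = 2·4 = 8
b(4) = 2·8 = 16
Sum = 1 + 2 + 4 + 8 + 16 = 31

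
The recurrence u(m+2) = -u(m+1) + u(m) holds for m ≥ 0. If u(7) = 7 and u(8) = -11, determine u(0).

Rearranging, u(m-2) = u(m) + u(m-1).
u(6) = -11 + 7 = -4
u(5) = 7 + (-4) = 3
u(4) = -4 + 3 = -1
u(3) = 3 + (-1) = 2
u(2) = -1 + 2 = 1
u(1) = 2 + 1 = 3
u(0) = 1 + 3 = 4

4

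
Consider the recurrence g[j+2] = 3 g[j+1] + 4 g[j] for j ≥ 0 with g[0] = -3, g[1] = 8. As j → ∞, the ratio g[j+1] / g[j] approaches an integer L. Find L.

The characteristic equation is r^2 - 3r - 4 = 0, which factors as (r - 4)(r + 1) = 0.
So the roots are 4 and -1. Since |4| > |-1| and the coefficient of 4^j is non-zero, the ratio tends to 4.

4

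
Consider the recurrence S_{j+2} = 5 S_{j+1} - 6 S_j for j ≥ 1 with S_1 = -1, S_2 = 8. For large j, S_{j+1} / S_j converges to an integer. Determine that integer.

The characteristic equation is r^2 - 5r + 6 = 0, which factors as (r - 3)(r - 2) = 0.
So the roots are 3 and 2. Since |3| > |2| and the coefficient of 3^j is non-zero, the ratio tends to 3.

3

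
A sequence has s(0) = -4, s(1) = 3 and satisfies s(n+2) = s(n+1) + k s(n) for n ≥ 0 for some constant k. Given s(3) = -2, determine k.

s(2) = 3 - 4k
s(3) = 3 - k
So 3 - k = -2, giving k = 5.

5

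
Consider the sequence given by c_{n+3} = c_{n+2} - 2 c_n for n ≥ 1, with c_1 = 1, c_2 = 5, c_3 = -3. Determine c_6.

-9

c_4 = (-3) - 2*1 = -5
c_5 = (-5) - 2*5 = -15
c_6 = (-15) - 2*(-3) = -9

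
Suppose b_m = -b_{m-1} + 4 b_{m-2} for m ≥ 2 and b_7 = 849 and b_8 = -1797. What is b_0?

Rearranging, b_{m-2} = (b_m + b_{m-1}) / 4.
b_6 = (-1797 + 849) / 4 = -948/4 = -237
b_5 = (849 + (-237)) / 4 = 612/4 = 153
b_4 = (-237 + 153) / 4 = -84/4 = -21
b_3 = (153 + (-21)) / 4 = 132/4 = 33
b_2 = (-21 + 33) / 4 = 12/4 = 3
b_1 = (33 + 3) / 4 = 36/4 = 9
b_0 = (3 + 9) / 4 = 12/4 = 3

3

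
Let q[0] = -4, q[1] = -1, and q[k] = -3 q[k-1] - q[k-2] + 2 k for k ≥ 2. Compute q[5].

q[2] = -3*(-1) - (-4) + 4 = 11
q[3] = -3*11 - (-1) + 6 = -26
q[4] = -3*(-26) - 11 + 8 = 75
q[5] = -3*75 - (-26) + 10 = -189

-189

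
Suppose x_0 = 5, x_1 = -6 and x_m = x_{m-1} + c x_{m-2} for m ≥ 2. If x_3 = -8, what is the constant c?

2

x_2 = -6 + 5c
x_3 = -6 - c
So -6 - c = -8, giving c = 2.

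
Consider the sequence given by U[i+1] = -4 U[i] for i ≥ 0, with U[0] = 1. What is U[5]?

-1024

U[1] = -4·1 = -4
U[2] = -4·(-4) = 16
U[3] = -4·16 = -64
U[4] = -4·(-64) = 256
U[5] = -4·256 = -1024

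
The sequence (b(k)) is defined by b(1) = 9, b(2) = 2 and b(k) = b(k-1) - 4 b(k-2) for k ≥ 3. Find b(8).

-1162

b(3) = 2 - 4(9) = -34
b(4) = (-34) - 4(2) = -42
b(5) = (-42) - 4(-34) = 94
b(6) = 94 - 4(-42) = 262
b(7) = 262 - 4(94) = -114
b(8) = (-114) - 4(262) = -1162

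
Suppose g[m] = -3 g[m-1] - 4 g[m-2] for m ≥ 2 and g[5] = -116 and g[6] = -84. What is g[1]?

Rearranging, g[m-2] = (g[m] + 3 g[m-1]) / -4.
g[4] = (-84 + 3(-116)) / -4 = -432/-4 = 108
g[3] = (-116 + 3(108)) / -4 = 208/-4 = -52
g[2] = (108 + 3(-52)) / -4 = -48/-4 = 12
g[1] = (-52 + 3(12)) / -4 = -16/-4 = 4

4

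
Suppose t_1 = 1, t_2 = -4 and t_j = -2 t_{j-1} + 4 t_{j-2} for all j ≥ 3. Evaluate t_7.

t_3 = -2*(-4) + 4*1 = 12
t_4 = -2*12 + 4*(-4) = -40
t_5 = -2*(-40) + 4*12 = 128
t_6 = -2*128 + 4*(-40) = -416
t_7 = -2*(-416) + 4*128 = 1344

1344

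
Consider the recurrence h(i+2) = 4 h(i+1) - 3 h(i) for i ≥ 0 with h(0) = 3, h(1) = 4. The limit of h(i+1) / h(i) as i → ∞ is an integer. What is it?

3

The characteristic equation is r^2 - 4r + 3 = 0, which factors as (r - 3)(r - 1) = 0.
So the roots are 3 and 1. Since |3| > |1| and the coefficient of 3^i is non-zero, the ratio tends to 3.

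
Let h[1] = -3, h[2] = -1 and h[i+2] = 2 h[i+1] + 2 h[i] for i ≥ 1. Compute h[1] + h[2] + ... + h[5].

-82

h[3] = 2(-1) + 2(-3) = -8
h[4] = 2(-8) + 2(-1) = -18
h[5] = 2(-18) + 2(-8) = -52
Sum = (-3) + (-1) + (-8) + (-18) + (-52) = -82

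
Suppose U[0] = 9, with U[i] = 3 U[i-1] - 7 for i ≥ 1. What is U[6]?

4013

U[1] = 3·9 - 7 = 20
U[2] = 3·20 - 7 = 53
U[3] = 3·53 - 7 = 152
U[4] = 3·152 - 7 = 449
U[5] = 3·449 - 7 = 1340
U[6] = 3·1340 - 7 = 4013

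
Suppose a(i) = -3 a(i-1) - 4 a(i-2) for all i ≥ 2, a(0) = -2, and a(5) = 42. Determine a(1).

-6

Let a(1) = y.
a(2) = 8 - 3y
a(3) = -24 + 5y
a(4) = 40 - 3y
a(5) = -24 - 11y
So -24 - 11y = 42, giving y = -6.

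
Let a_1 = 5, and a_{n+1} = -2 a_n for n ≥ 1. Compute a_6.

a_2 = -2·5 = -10
a_3 = -2·(-10) = 20
a_4 = -2·20 = -40
a_5 = -2·(-40) = 80
a_6 = -2·80 = -160

-160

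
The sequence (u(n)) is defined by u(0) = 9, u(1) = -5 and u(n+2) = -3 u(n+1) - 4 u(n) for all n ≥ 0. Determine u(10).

u(2) = -3*(-5) - 4*9 = -21
u(3) = -3*(-21) - 4*(-5) = 83
u(4) = -3*83 - 4*(-21) = -165
u(5) = -3*(-165) - 4*83 = 163
u(6) = -3*163 - 4*(-165) = 171
u(7) = -3*171 - 4*163 = -1165
u(8) = -3*(-1165) - 4*171 = 2811
u(9) = -3*2811 - 4*(-1165) = -3773
u(10) = -3*(-3773) - 4*2811 = 75

75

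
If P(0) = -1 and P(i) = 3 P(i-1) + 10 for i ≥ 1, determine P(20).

The fixed point is 10/(1 - 3) = -5, so P(i) + 5 = 3(P(i-1) + 5).
Hence P(i) = 4·3^i - 5.
P(20) = 4·3^{20} - 5 = 4·3486784401 - 5 = 13947137599.

13947137599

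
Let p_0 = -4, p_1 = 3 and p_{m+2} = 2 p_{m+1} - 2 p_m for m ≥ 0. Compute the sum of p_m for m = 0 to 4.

51

p_2 = 2(3) - 2(-4) = 14
p_3 = 2(14) - 2(3) = 22
p_4 = 2(22) - 2(14) = 16
Sum = (-4) + 3 + 14 + 22 + 16 = 51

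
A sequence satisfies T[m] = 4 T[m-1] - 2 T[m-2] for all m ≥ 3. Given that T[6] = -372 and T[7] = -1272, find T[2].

Rearranging, T[m-2] = (T[m] - 4 T[m-1]) / -2.
T[5] = (-1272 - 4(-372)) / -2 = 216/-2 = -108
T[4] = (-372 - 4(-108)) / -2 = 60/-2 = -30
T[3] = (-108 - 4(-30)) / -2 = 12/-2 = -6
T[2] = (-30 - 4(-6)) / -2 = -6/-2 = 3

3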